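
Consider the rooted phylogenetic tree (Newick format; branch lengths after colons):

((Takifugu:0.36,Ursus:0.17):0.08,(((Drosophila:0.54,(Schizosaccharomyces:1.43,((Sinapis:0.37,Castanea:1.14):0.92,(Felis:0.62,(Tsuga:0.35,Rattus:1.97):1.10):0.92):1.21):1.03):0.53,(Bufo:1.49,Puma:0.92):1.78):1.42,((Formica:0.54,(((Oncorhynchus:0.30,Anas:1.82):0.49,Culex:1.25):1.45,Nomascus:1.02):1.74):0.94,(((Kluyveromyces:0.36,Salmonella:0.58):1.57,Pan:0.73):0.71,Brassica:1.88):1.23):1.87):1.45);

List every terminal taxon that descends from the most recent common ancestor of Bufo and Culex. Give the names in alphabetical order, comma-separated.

Tracing Bufo: it sits inside (Bufo,Puma).
Tracing Culex: it sits inside ((Oncorhynchus,Anas),Culex).
The smallest clade enclosing both is (((Drosophila,(Schizosaccharomyces,((Sinapis,Castanea),(Felis,(Tsuga,Rattus))))),(Bufo,Puma)),((Formica,(((Oncorhynchus,Anas),Culex),Nomascus)),(((Kluyveromyces,Salmonella),Pan),Brassica))); the answer is its 18 terminal taxa in alphabetical order.

Anas, Brassica, Bufo, Castanea, Culex, Drosophila, Felis, Formica, Kluyveromyces, Nomascus, Oncorhynchus, Pan, Puma, Rattus, Salmonella, Schizosaccharomyces, Sinapis, Tsuga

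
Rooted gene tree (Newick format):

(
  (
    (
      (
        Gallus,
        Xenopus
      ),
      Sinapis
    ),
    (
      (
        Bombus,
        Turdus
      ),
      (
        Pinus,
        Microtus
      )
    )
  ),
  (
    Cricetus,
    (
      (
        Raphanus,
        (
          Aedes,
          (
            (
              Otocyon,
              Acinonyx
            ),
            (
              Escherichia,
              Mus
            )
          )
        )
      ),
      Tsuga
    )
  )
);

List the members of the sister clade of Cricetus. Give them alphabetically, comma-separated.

Cricetus attaches to the tree at the node subtending (Cricetus,((Raphanus,(Aedes,((Otocyon,Acinonyx),(Escherichia,Mus)))),Tsuga)).
The other lineage descending from that same node — the sister group — is ((Raphanus,(Aedes,((Otocyon,Acinonyx),(Escherichia,Mus)))),Tsuga); its 7 tips in alphabetical order are the answer.

Acinonyx, Aedes, Escherichia, Mus, Otocyon, Raphanus, Tsuga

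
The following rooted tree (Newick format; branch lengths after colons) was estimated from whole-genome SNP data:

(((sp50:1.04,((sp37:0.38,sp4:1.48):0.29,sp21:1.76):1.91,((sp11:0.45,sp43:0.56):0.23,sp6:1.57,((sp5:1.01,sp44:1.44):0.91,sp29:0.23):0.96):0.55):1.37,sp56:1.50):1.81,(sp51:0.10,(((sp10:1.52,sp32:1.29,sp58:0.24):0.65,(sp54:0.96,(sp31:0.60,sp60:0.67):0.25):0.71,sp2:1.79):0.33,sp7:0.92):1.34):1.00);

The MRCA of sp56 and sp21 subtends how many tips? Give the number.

The MRCA of sp56 and sp21 is the node subtending ((sp50,((sp37,sp4),sp21),((sp11,sp43),sp6,((sp5,sp44),sp29))),sp56).
That clade contains 11 terminal taxa: sp11, sp21, sp29, sp37, sp4, sp43, sp44, sp5, sp50, sp56, sp6.

11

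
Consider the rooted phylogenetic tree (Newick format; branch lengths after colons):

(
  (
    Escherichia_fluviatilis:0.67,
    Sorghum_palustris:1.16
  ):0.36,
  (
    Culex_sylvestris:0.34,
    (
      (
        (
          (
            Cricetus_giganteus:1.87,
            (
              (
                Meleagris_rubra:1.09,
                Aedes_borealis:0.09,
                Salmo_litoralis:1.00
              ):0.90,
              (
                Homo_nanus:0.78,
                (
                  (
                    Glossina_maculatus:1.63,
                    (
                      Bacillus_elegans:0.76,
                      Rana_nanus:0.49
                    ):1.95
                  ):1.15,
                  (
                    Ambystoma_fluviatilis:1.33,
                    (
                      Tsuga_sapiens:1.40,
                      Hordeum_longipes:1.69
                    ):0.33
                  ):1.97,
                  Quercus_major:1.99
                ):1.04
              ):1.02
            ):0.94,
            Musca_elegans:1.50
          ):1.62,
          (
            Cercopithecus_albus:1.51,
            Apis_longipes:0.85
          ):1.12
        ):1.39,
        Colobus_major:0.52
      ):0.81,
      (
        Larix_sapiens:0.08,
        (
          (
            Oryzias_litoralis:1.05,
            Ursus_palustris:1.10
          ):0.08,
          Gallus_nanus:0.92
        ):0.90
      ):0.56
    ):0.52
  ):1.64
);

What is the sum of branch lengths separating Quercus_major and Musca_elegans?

6.49

The path runs Quercus_major → … → MRCA → … → Musca_elegans; the MRCA is the node subtending (Cricetus_giganteus,((Meleagris_rubra,Aedes_borealis,Salmo_litoralis),(Homo_nanus,((Glossina_maculatus,(Bacillus_elegans,Rana_nanus)),(Ambystoma_fluviatilis,(Tsuga_sapiens,Hordeum_longipes)),Quercus_major))),Musca_elegans).
Branch lengths along that path: 1.99 + 1.04 + 1.02 + 0.94 + 1.50 = 6.49.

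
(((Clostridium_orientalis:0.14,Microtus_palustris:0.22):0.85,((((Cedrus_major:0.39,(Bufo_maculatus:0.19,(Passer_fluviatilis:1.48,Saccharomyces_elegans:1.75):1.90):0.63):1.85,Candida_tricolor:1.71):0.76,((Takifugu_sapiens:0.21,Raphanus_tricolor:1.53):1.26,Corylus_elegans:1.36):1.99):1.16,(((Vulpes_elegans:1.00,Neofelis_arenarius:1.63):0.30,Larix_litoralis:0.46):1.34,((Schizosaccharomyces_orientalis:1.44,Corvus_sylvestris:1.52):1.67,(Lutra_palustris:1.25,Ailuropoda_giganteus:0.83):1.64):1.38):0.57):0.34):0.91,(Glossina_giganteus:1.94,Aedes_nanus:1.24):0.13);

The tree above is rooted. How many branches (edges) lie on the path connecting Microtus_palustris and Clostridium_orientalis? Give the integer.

The MRCA of Microtus_palustris and Clostridium_orientalis is the node subtending (Clostridium_orientalis,Microtus_palustris).
From Microtus_palustris up to that node: 1 branch. From Clostridium_orientalis up to the same node: 1 branch. Total: 1 + 1 = 2.

2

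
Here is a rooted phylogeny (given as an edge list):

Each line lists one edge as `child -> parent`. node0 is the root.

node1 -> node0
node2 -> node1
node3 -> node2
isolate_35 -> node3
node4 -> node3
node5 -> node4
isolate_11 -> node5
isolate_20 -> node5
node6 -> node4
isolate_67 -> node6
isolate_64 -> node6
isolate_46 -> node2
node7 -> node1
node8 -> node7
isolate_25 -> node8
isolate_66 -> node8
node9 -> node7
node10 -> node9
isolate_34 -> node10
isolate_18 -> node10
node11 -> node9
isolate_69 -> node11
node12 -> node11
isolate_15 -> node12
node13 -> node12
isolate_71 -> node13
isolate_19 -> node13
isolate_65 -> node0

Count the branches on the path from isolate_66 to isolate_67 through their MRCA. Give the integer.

8

The MRCA of isolate_66 and isolate_67 is the node subtending (((isolate_35,((isolate_11,isolate_20),(isolate_67,isolate_64))),isolate_46),((isolate_25,isolate_66),((isolate_34,isolate_18),(isolate_69,(isolate_15,(isolate_71,isolate_19)))))).
From isolate_66 up to that node: 3 branches. From isolate_67 up to the same node: 5 branches. Total: 3 + 5 = 8.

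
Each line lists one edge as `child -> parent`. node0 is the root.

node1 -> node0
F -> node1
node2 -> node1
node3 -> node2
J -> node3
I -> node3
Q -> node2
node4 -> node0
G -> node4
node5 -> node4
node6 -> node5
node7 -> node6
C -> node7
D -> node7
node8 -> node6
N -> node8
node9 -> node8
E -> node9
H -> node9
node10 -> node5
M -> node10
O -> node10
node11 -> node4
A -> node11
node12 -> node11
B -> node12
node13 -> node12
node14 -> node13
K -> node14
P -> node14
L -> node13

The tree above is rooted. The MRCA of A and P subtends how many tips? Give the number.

5

The MRCA of A and P is the node subtending (A,(B,((K,P),L))).
That clade contains 5 terminal taxa: A, B, K, L, P.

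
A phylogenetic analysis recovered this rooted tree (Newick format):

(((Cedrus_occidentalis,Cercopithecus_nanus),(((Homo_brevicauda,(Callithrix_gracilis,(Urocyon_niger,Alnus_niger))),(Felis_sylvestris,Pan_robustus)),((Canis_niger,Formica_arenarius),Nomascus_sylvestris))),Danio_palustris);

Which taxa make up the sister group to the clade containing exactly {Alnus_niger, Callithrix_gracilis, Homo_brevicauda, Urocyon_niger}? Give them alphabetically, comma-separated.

The clade containing exactly {Alnus_niger, Callithrix_gracilis, Homo_brevicauda, Urocyon_niger} attaches to the tree at the node subtending ((Homo_brevicauda,(Callithrix_gracilis,(Urocyon_niger,Alnus_niger))),(Felis_sylvestris,Pan_robustus)).
The other lineage descending from that same node — the sister group — is (Felis_sylvestris,Pan_robustus); its 2 tips in alphabetical order are the answer.

Felis_sylvestris, Pan_robustus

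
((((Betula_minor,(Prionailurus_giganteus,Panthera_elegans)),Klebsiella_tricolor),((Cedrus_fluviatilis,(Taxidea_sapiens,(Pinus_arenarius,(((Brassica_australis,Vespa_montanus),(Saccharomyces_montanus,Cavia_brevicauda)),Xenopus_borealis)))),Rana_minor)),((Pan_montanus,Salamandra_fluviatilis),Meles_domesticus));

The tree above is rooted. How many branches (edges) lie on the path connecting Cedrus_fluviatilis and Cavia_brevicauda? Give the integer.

7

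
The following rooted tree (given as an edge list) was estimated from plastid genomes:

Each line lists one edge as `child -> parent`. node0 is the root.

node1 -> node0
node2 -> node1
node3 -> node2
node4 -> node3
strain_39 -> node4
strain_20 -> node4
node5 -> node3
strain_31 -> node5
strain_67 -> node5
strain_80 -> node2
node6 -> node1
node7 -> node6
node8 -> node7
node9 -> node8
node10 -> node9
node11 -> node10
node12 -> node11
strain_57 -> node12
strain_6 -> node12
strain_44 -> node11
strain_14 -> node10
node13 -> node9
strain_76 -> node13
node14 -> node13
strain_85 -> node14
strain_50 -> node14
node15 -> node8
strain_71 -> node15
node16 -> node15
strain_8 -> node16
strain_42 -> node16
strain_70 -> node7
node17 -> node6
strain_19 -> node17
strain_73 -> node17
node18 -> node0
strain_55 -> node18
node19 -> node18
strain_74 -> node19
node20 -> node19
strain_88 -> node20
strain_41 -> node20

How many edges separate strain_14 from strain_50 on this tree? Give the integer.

5

The MRCA of strain_14 and strain_50 is the node subtending ((((strain_57,strain_6),strain_44),strain_14),(strain_76,(strain_85,strain_50))).
From strain_14 up to that node: 2 branches. From strain_50 up to the same node: 3 branches. Total: 2 + 3 = 5.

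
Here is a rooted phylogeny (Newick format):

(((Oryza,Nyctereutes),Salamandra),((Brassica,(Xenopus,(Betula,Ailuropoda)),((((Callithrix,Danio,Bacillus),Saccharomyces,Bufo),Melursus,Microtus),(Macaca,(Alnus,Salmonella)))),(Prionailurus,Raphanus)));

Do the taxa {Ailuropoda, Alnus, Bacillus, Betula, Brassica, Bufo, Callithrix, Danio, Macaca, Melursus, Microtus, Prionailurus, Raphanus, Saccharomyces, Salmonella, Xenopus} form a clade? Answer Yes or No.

Yes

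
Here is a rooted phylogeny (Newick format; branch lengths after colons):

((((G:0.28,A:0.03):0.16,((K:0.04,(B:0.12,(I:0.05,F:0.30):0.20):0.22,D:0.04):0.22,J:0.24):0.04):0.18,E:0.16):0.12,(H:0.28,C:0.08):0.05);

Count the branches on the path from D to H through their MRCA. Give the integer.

The MRCA of D and H is the root of the tree.
From D up to that node: 5 branches. From H up to the same node: 2 branches. Total: 5 + 2 = 7.

7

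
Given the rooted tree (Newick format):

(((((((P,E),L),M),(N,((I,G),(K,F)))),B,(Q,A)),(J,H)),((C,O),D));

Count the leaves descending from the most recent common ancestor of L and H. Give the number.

The MRCA of L and H is the node subtending ((((((P,E),L),M),(N,((I,G),(K,F)))),B,(Q,A)),(J,H)).
That clade contains 14 terminal taxa: A, B, E, F, G, H, I, J, K, L, M, N, P, Q.

14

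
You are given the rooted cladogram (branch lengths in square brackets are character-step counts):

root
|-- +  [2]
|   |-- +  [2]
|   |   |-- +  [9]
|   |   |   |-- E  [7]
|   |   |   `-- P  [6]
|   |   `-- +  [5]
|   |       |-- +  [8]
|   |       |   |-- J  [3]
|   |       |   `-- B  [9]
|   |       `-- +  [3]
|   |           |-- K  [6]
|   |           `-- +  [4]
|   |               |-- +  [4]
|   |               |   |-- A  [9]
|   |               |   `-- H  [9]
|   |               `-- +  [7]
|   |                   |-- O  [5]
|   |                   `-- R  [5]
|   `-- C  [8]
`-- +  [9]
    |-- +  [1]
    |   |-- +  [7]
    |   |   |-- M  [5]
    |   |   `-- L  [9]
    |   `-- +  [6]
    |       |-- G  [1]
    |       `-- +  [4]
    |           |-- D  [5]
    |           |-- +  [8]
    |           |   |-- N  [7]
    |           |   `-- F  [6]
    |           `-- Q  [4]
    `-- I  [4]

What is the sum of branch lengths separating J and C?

26

The path runs J → … → MRCA → … → C; the MRCA is the node subtending (((E,P),((J,B),(K,((A,H),(O,R))))),C).
Branch lengths along that path: 3 + 8 + 5 + 2 + 8 = 26.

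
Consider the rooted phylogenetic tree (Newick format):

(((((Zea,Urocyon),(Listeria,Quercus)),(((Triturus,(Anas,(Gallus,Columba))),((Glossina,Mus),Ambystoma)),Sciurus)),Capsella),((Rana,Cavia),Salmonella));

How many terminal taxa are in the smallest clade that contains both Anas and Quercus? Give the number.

The MRCA of Anas and Quercus is the node subtending (((Zea,Urocyon),(Listeria,Quercus)),(((Triturus,(Anas,(Gallus,Columba))),((Glossina,Mus),Ambystoma)),Sciurus)).
That clade contains 12 terminal taxa: Ambystoma, Anas, Columba, Gallus, Glossina, Listeria, Mus, Quercus, Sciurus, Triturus, Urocyon, Zea.

12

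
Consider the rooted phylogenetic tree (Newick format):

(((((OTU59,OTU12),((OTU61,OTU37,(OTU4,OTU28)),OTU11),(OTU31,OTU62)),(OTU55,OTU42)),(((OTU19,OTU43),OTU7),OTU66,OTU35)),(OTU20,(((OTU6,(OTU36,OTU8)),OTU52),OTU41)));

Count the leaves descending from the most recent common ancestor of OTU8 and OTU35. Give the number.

22

The MRCA of OTU8 and OTU35 is the root, so the clade is the entire tree.
That clade contains 22 terminal taxa: OTU11, OTU12, OTU19, OTU20, OTU28, OTU31, OTU35, OTU36, OTU37, OTU4, OTU41, OTU42, OTU43, OTU52, OTU55, OTU59, OTU6, OTU61, OTU62, OTU66, OTU7, OTU8.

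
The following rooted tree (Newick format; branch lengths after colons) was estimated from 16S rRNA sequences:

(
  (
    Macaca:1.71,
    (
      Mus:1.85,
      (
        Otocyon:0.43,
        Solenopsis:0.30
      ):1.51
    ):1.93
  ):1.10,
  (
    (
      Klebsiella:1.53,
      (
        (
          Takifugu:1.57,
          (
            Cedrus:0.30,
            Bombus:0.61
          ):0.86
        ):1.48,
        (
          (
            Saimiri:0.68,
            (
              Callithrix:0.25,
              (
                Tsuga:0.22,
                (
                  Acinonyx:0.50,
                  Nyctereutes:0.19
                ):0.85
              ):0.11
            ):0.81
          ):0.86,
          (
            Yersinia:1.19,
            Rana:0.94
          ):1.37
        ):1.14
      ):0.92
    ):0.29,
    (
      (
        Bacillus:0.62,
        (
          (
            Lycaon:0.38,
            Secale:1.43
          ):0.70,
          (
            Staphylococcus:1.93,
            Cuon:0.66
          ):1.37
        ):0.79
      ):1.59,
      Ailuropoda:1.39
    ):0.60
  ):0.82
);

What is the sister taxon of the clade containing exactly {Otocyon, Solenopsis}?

The clade containing exactly {Otocyon, Solenopsis} attaches to the tree at the node subtending (Mus,(Otocyon,Solenopsis)).
The other lineage descending from that same node — the sister group — is the single tip Mus.

Mus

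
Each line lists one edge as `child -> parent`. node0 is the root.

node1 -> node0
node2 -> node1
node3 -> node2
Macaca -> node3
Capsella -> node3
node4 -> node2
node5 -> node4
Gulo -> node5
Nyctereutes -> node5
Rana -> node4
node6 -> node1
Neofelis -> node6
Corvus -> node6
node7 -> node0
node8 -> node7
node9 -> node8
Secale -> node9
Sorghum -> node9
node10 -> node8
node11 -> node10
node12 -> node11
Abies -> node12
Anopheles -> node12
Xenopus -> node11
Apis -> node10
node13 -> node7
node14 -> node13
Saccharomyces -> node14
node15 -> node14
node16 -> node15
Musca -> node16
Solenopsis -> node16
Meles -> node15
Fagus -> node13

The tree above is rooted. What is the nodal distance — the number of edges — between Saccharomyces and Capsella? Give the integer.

8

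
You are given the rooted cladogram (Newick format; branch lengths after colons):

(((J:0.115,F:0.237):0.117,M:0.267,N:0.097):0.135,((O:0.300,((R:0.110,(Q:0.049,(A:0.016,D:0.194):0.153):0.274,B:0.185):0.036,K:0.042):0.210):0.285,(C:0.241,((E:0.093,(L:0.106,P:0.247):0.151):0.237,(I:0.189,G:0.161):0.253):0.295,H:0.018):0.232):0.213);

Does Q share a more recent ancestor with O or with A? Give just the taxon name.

The MRCA of Q and A subtends (Q,(A,D)) (3 taxa).
The MRCA of Q and O subtends (O,((R,(Q,(A,D)),B),K)) (7 taxa).
The first is nested inside the second, so Q shares a more recent common ancestor with A.

A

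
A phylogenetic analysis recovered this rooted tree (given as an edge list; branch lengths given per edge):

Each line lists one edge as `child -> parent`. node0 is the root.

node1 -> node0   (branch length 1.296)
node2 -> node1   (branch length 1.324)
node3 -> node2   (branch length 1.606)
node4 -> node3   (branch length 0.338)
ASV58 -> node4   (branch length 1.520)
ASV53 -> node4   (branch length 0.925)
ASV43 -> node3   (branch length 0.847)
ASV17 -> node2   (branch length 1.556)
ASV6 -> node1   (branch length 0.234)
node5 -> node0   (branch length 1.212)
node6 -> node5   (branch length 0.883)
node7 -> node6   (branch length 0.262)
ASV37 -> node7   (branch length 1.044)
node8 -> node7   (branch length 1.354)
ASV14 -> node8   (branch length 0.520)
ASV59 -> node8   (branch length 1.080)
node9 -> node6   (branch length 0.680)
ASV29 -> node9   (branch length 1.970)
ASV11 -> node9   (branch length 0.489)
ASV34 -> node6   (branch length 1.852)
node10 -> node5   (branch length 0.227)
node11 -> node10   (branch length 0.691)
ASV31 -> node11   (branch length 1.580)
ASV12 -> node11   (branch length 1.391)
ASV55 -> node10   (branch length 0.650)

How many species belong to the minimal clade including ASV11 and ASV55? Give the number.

9

The MRCA of ASV11 and ASV55 is the node subtending (((ASV37,(ASV14,ASV59)),(ASV29,ASV11),ASV34),((ASV31,ASV12),ASV55)).
That clade contains 9 terminal taxa: ASV11, ASV12, ASV14, ASV29, ASV31, ASV34, ASV37, ASV55, ASV59.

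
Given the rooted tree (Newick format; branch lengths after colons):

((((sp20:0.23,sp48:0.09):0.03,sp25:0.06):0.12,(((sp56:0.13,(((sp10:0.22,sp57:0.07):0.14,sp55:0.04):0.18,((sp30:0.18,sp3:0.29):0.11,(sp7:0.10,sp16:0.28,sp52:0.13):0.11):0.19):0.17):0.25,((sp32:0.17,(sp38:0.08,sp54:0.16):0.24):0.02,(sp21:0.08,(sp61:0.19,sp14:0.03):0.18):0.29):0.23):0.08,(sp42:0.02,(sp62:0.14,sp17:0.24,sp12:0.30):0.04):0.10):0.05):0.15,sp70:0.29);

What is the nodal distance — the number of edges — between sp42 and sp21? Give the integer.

The MRCA of sp42 and sp21 is the node subtending (((sp56,(((sp10,sp57),sp55),((sp30,sp3),(sp7,sp16,sp52)))),((sp32,(sp38,sp54)),(sp21,(sp61,sp14)))),(sp42,(sp62,sp17,sp12))).
From sp42 up to that node: 2 branches. From sp21 up to the same node: 4 branches. Total: 2 + 4 = 6.

6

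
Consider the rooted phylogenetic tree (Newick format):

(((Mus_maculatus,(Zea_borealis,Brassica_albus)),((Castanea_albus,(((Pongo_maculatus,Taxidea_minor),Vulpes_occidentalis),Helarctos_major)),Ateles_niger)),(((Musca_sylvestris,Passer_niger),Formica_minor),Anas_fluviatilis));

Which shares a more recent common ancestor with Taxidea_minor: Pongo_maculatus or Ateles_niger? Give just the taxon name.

Pongo_maculatus

The MRCA of Taxidea_minor and Pongo_maculatus subtends (Pongo_maculatus,Taxidea_minor) (2 taxa).
The MRCA of Taxidea_minor and Ateles_niger subtends ((Castanea_albus,(((Pongo_maculatus,Taxidea_minor),Vulpes_occidentalis),Helarctos_major)),Ateles_niger) (6 taxa).
The first is nested inside the second, so Taxidea_minor shares a more recent common ancestor with Pongo_maculatus.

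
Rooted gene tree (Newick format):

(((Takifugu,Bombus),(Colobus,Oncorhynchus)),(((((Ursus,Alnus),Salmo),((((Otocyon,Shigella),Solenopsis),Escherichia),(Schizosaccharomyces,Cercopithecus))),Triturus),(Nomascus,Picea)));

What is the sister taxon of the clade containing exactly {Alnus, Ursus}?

The clade containing exactly {Alnus, Ursus} attaches to the tree at the node subtending ((Ursus,Alnus),Salmo).
The other lineage descending from that same node — the sister group — is the single tip Salmo.

Salmo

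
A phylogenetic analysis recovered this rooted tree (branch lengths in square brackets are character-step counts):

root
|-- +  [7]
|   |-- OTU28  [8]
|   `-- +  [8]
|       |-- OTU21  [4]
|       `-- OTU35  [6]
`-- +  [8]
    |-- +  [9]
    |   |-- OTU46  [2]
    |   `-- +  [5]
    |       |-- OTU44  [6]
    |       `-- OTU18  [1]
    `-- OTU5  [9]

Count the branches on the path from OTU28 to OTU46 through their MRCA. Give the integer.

5

The MRCA of OTU28 and OTU46 is the root of the tree.
From OTU28 up to that node: 2 branches. From OTU46 up to the same node: 3 branches. Total: 2 + 3 = 5.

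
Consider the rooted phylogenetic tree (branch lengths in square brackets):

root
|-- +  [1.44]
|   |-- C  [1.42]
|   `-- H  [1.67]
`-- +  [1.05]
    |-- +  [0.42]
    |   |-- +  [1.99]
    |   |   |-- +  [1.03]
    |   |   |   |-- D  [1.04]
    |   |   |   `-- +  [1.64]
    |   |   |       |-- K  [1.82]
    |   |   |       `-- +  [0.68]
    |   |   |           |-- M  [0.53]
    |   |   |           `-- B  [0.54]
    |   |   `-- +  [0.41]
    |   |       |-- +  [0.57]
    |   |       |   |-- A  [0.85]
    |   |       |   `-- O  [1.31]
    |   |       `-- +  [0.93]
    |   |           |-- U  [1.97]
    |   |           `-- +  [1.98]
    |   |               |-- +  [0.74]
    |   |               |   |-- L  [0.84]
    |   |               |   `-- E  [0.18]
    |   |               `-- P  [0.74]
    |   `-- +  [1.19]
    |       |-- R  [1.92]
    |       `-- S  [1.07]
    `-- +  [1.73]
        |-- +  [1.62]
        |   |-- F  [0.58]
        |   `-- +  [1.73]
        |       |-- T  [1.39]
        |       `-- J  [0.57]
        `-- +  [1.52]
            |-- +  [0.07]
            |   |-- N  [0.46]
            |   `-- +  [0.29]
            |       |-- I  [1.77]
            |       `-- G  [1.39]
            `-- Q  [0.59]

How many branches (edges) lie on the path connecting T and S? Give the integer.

The MRCA of T and S is the node subtending ((((D,(K,(M,B))),((A,O),(U,((L,E),P)))),(R,S)),((F,(T,J)),((N,(I,G)),Q))).
From T up to that node: 4 branches. From S up to the same node: 3 branches. Total: 4 + 3 = 7.

7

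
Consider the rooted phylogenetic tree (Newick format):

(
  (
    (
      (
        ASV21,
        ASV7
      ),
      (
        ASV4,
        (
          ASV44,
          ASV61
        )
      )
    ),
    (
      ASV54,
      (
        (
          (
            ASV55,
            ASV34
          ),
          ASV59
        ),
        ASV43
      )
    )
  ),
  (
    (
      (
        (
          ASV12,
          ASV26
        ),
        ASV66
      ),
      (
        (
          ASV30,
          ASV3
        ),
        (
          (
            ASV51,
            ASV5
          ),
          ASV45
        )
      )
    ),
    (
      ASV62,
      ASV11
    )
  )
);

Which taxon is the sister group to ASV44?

ASV61

ASV44 attaches to the tree at the node subtending (ASV44,ASV61).
The other lineage descending from that same node — the sister group — is the single tip ASV61.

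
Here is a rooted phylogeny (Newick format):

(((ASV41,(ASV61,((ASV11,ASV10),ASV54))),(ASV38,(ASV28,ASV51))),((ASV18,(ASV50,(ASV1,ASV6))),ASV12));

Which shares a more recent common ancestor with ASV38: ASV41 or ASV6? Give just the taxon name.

The MRCA of ASV38 and ASV41 subtends ((ASV41,(ASV61,((ASV11,ASV10),ASV54))),(ASV38,(ASV28,ASV51))) (8 taxa).
The MRCA of ASV38 and ASV6 is the root, subtending the entire tree (13 taxa).
The first is nested inside the second, so ASV38 shares a more recent common ancestor with ASV41.

ASV41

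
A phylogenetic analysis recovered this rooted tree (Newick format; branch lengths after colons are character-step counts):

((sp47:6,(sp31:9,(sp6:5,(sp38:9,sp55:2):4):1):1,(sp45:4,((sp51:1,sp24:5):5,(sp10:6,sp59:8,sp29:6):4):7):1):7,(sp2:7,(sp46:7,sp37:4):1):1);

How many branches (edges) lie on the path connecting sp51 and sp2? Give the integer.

The MRCA of sp51 and sp2 is the root of the tree.
From sp51 up to that node: 5 branches. From sp2 up to the same node: 2 branches. Total: 5 + 2 = 7.

7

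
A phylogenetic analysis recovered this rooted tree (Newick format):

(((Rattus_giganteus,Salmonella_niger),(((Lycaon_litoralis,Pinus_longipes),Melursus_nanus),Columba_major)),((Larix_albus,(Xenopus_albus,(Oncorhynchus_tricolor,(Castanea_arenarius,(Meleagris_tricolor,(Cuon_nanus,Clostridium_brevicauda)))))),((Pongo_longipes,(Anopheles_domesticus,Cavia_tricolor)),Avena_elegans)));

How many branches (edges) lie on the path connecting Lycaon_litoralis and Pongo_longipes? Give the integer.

The MRCA of Lycaon_litoralis and Pongo_longipes is the root of the tree.
From Lycaon_litoralis up to that node: 5 branches. From Pongo_longipes up to the same node: 4 branches. Total: 5 + 4 = 9.

9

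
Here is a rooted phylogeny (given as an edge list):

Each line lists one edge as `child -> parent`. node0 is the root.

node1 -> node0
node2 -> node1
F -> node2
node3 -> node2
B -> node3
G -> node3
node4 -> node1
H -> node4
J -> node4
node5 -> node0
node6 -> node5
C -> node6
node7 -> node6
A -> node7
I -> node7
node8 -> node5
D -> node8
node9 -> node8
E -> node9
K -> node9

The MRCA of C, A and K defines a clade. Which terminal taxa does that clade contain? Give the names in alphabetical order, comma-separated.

A, C, D, E, I, K

Tracing C: it sits inside (C,(A,I)).
Tracing A: it sits inside (A,I).
Tracing K: it sits inside (E,K).
The smallest clade enclosing all 3 is ((C,(A,I)),(D,(E,K))); the answer is its 6 terminal taxa in alphabetical order.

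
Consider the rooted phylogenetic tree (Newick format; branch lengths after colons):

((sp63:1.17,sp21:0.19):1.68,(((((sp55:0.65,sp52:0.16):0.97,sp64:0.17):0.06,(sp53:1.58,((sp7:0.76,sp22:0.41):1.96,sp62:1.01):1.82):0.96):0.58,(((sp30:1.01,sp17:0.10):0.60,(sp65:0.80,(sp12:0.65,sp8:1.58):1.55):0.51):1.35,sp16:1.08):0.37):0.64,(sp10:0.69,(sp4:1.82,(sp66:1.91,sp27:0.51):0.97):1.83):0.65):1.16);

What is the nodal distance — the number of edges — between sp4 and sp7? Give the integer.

9

The MRCA of sp4 and sp7 is the node subtending (((((sp55,sp52),sp64),(sp53,((sp7,sp22),sp62))),(((sp30,sp17),(sp65,(sp12,sp8))),sp16)),(sp10,(sp4,(sp66,sp27)))).
From sp4 up to that node: 3 branches. From sp7 up to the same node: 6 branches. Total: 3 + 6 = 9.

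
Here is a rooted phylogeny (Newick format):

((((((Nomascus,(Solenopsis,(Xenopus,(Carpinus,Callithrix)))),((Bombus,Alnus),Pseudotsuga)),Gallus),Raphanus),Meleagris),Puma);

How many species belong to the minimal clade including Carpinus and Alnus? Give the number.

The MRCA of Carpinus and Alnus is the node subtending ((Nomascus,(Solenopsis,(Xenopus,(Carpinus,Callithrix)))),((Bombus,Alnus),Pseudotsuga)).
That clade contains 8 terminal taxa: Alnus, Bombus, Callithrix, Carpinus, Nomascus, Pseudotsuga, Solenopsis, Xenopus.

8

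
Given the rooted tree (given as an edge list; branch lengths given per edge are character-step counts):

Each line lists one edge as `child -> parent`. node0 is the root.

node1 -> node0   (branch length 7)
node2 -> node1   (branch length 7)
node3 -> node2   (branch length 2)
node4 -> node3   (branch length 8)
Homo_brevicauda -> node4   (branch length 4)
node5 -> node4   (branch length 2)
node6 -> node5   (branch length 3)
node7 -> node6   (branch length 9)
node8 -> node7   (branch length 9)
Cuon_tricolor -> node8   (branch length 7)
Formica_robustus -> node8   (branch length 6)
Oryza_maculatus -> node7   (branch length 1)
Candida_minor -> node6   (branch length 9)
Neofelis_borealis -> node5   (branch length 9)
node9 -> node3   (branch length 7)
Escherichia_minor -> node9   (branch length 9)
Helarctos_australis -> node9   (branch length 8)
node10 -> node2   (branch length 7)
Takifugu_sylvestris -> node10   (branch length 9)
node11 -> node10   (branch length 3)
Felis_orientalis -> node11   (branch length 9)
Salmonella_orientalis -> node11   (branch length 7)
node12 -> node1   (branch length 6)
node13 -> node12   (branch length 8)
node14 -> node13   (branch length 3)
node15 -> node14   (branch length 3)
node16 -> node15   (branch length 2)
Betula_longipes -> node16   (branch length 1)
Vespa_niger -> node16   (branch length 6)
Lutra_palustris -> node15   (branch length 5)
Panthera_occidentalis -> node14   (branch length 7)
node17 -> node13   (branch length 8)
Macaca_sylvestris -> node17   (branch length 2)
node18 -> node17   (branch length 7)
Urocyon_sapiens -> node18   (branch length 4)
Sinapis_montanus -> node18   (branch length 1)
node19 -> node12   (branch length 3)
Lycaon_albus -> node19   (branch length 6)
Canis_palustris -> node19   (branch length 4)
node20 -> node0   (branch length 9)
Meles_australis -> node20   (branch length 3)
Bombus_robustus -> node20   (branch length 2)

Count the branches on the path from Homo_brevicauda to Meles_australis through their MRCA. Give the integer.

7

The MRCA of Homo_brevicauda and Meles_australis is the root of the tree.
From Homo_brevicauda up to that node: 5 branches. From Meles_australis up to the same node: 2 branches. Total: 5 + 2 = 7.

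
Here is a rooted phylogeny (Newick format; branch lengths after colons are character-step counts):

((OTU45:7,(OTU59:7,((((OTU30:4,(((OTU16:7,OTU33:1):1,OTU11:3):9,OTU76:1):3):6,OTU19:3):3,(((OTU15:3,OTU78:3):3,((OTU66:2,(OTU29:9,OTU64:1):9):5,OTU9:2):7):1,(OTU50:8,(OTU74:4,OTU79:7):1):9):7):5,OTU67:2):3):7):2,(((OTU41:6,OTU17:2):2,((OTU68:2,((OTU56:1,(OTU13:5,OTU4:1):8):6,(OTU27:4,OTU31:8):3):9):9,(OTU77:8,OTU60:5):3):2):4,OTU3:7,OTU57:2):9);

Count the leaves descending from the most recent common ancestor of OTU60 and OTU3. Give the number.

12

The MRCA of OTU60 and OTU3 is the node subtending (((OTU41,OTU17),((OTU68,((OTU56,(OTU13,OTU4)),(OTU27,OTU31))),(OTU77,OTU60))),OTU3,OTU57).
That clade contains 12 terminal taxa: OTU13, OTU17, OTU27, OTU3, OTU31, OTU4, OTU41, OTU56, OTU57, OTU60, OTU68, OTU77.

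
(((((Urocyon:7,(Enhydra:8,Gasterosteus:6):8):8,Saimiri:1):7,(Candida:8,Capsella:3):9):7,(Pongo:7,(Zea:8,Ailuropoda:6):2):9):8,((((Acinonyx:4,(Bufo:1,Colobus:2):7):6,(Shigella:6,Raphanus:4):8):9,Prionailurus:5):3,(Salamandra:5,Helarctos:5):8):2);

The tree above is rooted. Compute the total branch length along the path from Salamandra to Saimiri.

38

The path runs Salamandra → … → MRCA → … → Saimiri; the MRCA is the root of the tree.
Branch lengths along that path: 5 + 8 + 2 + 8 + 7 + 7 + 1 = 38.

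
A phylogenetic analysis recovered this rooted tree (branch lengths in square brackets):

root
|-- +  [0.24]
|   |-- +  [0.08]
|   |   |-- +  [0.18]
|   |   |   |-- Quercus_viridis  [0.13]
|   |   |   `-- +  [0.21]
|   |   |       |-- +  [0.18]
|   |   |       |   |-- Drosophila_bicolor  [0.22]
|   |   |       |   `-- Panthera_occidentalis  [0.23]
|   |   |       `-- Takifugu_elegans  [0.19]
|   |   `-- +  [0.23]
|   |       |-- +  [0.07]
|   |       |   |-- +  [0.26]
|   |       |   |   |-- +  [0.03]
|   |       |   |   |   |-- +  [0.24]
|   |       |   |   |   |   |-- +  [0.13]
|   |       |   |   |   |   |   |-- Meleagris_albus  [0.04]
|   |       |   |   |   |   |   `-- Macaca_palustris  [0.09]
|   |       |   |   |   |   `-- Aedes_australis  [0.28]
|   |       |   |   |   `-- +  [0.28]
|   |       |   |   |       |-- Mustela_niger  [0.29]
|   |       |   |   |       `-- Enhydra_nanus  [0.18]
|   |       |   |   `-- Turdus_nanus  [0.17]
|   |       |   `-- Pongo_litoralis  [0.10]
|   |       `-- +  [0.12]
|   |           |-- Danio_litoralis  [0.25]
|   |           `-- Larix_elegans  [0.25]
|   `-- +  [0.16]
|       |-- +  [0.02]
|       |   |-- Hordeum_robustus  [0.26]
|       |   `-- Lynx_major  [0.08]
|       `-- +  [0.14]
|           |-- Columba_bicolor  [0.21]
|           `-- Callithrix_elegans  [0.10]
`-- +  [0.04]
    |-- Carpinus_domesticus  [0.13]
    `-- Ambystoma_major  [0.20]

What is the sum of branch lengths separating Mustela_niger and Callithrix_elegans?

1.64

The path runs Mustela_niger → … → MRCA → … → Callithrix_elegans; the MRCA is the node subtending (((Quercus_viridis,((Drosophila_bicolor,Panthera_occidentalis),Takifugu_elegans)),((((((Meleagris_albus,Macaca_palustris),Aedes_australis),(Mustela_niger,Enhydra_nanus)),Turdus_nanus),Pongo_litoralis),(Danio_litoralis,Larix_elegans))),((Hordeum_robustus,Lynx_major),(Columba_bicolor,Callithrix_elegans))).
Branch lengths along that path: 0.29 + 0.28 + 0.03 + 0.26 + 0.07 + 0.23 + 0.08 + 0.16 + 0.14 + 0.10 = 1.64.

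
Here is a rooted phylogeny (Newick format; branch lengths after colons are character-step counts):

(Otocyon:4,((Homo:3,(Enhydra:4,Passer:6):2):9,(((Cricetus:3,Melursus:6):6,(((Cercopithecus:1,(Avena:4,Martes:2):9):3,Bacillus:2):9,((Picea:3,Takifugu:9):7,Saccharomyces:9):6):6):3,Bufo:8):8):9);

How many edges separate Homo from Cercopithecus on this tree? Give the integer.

The MRCA of Homo and Cercopithecus is the node subtending ((Homo,(Enhydra,Passer)),(((Cricetus,Melursus),(((Cercopithecus,(Avena,Martes)),Bacillus),((Picea,Takifugu),Saccharomyces))),Bufo)).
From Homo up to that node: 2 branches. From Cercopithecus up to the same node: 6 branches. Total: 2 + 6 = 8.

8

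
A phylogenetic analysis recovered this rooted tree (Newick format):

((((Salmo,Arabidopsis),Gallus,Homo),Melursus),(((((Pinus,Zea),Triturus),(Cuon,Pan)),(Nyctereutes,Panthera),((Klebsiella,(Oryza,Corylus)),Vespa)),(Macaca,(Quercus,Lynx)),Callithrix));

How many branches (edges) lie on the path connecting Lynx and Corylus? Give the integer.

8

The MRCA of Lynx and Corylus is the node subtending (((((Pinus,Zea),Triturus),(Cuon,Pan)),(Nyctereutes,Panthera),((Klebsiella,(Oryza,Corylus)),Vespa)),(Macaca,(Quercus,Lynx)),Callithrix).
From Lynx up to that node: 3 branches. From Corylus up to the same node: 5 branches. Total: 3 + 5 = 8.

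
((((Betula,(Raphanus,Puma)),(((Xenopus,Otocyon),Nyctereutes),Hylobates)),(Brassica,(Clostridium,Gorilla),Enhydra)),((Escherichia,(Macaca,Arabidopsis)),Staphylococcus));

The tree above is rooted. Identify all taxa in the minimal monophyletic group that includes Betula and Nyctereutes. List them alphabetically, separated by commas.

Betula, Hylobates, Nyctereutes, Otocyon, Puma, Raphanus, Xenopus

Tracing Betula: it sits inside (Betula,(Raphanus,Puma)).
Tracing Nyctereutes: it sits inside ((Xenopus,Otocyon),Nyctereutes).
The smallest clade enclosing both is ((Betula,(Raphanus,Puma)),(((Xenopus,Otocyon),Nyctereutes),Hylobates)); the answer is its 7 terminal taxa in alphabetical order.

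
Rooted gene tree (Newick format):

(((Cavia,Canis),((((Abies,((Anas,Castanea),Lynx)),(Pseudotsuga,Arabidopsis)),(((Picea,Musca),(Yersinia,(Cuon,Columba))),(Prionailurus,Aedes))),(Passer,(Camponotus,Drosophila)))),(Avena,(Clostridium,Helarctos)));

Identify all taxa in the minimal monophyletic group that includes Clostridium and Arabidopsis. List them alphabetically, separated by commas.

Abies, Aedes, Anas, Arabidopsis, Avena, Camponotus, Canis, Castanea, Cavia, Clostridium, Columba, Cuon, Drosophila, Helarctos, Lynx, Musca, Passer, Picea, Prionailurus, Pseudotsuga, Yersinia

Tracing Clostridium: it sits inside (Clostridium,Helarctos).
Tracing Arabidopsis: it sits inside (Pseudotsuga,Arabidopsis).
The smallest clade enclosing both is the whole tree (their MRCA is the root), so the answer is all 21 tips in alphabetical order.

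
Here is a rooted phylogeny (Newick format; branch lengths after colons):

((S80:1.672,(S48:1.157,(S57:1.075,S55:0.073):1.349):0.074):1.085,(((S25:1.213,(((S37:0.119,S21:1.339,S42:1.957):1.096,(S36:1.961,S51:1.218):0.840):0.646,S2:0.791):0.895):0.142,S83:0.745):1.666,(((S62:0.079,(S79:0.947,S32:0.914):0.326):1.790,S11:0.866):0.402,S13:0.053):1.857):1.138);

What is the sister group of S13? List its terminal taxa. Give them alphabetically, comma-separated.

S11, S32, S62, S79

S13 attaches to the tree at the node subtending (((S62,(S79,S32)),S11),S13).
The other lineage descending from that same node — the sister group — is ((S62,(S79,S32)),S11); its 4 tips in alphabetical order are the answer.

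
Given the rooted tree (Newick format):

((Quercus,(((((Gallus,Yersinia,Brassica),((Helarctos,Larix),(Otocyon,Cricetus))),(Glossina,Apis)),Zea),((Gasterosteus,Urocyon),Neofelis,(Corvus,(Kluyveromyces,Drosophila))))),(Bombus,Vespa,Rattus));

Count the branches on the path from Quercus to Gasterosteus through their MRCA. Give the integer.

The MRCA of Quercus and Gasterosteus is the node subtending (Quercus,(((((Gallus,Yersinia,Brassica),((Helarctos,Larix),(Otocyon,Cricetus))),(Glossina,Apis)),Zea),((Gasterosteus,Urocyon),Neofelis,(Corvus,(Kluyveromyces,Drosophila))))).
From Quercus up to that node: 1 branch. From Gasterosteus up to the same node: 4 branches. Total: 1 + 4 = 5.

5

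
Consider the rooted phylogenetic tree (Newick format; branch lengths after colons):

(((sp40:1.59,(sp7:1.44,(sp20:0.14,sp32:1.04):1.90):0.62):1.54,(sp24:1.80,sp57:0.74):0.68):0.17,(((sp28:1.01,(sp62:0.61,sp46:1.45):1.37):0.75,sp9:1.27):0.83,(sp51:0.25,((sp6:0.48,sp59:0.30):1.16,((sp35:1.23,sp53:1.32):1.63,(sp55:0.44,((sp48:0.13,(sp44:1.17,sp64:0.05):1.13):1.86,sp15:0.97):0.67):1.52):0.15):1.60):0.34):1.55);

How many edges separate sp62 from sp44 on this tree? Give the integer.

The MRCA of sp62 and sp44 is the node subtending (((sp28,(sp62,sp46)),sp9),(sp51,((sp6,sp59),((sp35,sp53),(sp55,((sp48,(sp44,sp64)),sp15)))))).
From sp62 up to that node: 4 branches. From sp44 up to the same node: 8 branches. Total: 4 + 8 = 12.

12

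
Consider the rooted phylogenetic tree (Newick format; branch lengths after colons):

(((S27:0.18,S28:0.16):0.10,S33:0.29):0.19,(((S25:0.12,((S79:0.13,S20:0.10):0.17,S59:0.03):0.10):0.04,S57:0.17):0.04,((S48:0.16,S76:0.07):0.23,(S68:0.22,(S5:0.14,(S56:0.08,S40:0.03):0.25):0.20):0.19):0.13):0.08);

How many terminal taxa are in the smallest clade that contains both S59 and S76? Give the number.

The MRCA of S59 and S76 is the node subtending (((S25,((S79,S20),S59)),S57),((S48,S76),(S68,(S5,(S56,S40))))).
That clade contains 11 terminal taxa: S20, S25, S40, S48, S5, S56, S57, S59, S68, S76, S79.

11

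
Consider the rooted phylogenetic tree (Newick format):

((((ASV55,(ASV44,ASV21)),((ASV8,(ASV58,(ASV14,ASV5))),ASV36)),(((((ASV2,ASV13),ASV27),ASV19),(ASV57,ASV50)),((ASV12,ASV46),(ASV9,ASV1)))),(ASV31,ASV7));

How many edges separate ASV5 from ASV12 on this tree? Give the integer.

The MRCA of ASV5 and ASV12 is the node subtending (((ASV55,(ASV44,ASV21)),((ASV8,(ASV58,(ASV14,ASV5))),ASV36)),(((((ASV2,ASV13),ASV27),ASV19),(ASV57,ASV50)),((ASV12,ASV46),(ASV9,ASV1)))).
From ASV5 up to that node: 6 branches. From ASV12 up to the same node: 4 branches. Total: 6 + 4 = 10.

10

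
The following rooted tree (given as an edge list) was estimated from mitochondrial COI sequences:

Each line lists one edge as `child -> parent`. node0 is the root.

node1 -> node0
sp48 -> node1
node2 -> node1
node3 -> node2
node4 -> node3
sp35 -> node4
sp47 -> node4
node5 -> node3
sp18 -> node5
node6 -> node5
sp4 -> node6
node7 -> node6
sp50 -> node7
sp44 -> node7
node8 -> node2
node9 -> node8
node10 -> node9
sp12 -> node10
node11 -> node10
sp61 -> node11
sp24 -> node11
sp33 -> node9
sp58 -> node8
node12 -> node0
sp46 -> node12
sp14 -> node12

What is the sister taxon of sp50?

sp44

sp50 attaches to the tree at the node subtending (sp50,sp44).
The other lineage descending from that same node — the sister group — is the single tip sp44.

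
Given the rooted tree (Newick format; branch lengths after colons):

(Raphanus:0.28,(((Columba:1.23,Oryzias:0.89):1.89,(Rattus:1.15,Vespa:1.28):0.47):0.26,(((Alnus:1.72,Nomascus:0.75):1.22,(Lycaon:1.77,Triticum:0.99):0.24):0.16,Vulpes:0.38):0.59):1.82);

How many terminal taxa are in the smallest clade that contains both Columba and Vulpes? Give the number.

9

The MRCA of Columba and Vulpes is the node subtending (((Columba,Oryzias),(Rattus,Vespa)),(((Alnus,Nomascus),(Lycaon,Triticum)),Vulpes)).
That clade contains 9 terminal taxa: Alnus, Columba, Lycaon, Nomascus, Oryzias, Rattus, Triticum, Vespa, Vulpes.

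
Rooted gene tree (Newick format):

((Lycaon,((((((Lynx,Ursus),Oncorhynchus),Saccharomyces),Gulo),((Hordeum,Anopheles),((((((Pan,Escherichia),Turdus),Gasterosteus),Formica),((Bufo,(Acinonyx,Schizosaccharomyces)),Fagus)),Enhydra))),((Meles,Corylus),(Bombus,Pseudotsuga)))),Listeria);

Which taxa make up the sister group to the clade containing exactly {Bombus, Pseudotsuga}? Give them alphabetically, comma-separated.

Corylus, Meles

The clade containing exactly {Bombus, Pseudotsuga} attaches to the tree at the node subtending ((Meles,Corylus),(Bombus,Pseudotsuga)).
The other lineage descending from that same node — the sister group — is (Meles,Corylus); its 2 tips in alphabetical order are the answer.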